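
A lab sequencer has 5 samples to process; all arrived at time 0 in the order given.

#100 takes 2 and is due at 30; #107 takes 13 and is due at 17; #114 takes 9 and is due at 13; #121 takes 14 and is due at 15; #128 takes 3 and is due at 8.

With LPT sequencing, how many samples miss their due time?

LPT (decreasing processing time): #121 #107 #114 #128 #100.
#121: 0→14, due 15, tardiness 0
#107: 14→27, due 17, tardiness 10
#114: 27→36, due 13, tardiness 23
#128: 36→39, due 8, tardiness 31
#100: 39→41, due 30, tardiness 11
Late samples: 4.

4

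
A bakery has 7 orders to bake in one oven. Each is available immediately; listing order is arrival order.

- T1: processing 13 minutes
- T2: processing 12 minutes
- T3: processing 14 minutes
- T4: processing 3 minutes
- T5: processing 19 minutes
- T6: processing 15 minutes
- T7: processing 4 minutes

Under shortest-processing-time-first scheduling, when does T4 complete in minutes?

3

SPT (increasing processing time): T4 T7 T2 T1 T3 T6 T5.
T4: 0→3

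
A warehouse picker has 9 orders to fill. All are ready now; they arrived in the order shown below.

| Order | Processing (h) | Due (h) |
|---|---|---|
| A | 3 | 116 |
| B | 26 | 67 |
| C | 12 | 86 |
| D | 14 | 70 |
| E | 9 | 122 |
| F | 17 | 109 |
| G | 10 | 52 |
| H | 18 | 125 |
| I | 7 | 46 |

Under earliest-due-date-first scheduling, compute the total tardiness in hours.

EDD (increasing due date): I G B D C F A E H.
I: 0→7, due 46, tardiness 0
G: 7→17, due 52, tardiness 0
B: 17→43, due 67, tardiness 0
D: 43→57, due 70, tardiness 0
C: 57→69, due 86, tardiness 0
F: 69→86, due 109, tardiness 0
A: 86→89, due 116, tardiness 0
E: 89→98, due 122, tardiness 0
H: 98→116, due 125, tardiness 0
Sum = 0+0+0+0+0+0+0+0+0 = 0.

0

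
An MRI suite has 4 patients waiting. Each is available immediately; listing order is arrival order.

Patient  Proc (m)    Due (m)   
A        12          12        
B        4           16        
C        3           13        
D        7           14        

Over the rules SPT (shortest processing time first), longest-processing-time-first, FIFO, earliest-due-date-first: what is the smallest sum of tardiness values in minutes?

SPT (increasing processing time): C B D A.
C: 0→3, due 13, tardiness 0
B: 3→7, due 16, tardiness 0
D: 7→14, due 14, tardiness 0
A: 14→26, due 12, tardiness 14
Sum = 0+0+0+14 = 14.
LPT (decreasing processing time): A D B C.
A: 0→12, due 12, tardiness 0
D: 12→19, due 14, tardiness 5
B: 19→23, due 16, tardiness 7
C: 23→26, due 13, tardiness 13
Sum = 0+5+7+13 = 25.
FIFO (arrival order): A B C D.
A: 0→12, due 12, tardiness 0
B: 12→16, due 16, tardiness 0
C: 16→19, due 13, tardiness 6
D: 19→26, due 14, tardiness 12
Sum = 0+0+6+12 = 18.
EDD (increasing due date): A C D B.
A: 0→12, due 12, tardiness 0
C: 12→15, due 13, tardiness 2
D: 15→22, due 14, tardiness 8
B: 22→26, due 16, tardiness 10
Sum = 0+2+8+10 = 20.
SPT 14, LPT 25, FIFO 18, EDD 20 → minimum 14.

14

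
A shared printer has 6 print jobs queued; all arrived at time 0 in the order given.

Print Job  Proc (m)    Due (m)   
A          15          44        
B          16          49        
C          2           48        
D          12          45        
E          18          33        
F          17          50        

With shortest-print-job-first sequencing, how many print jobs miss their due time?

SPT (increasing processing time): C D A B F E.
C: 0→2, due 48, tardiness 0
D: 2→14, due 45, tardiness 0
A: 14→29, due 44, tardiness 0
B: 29→45, due 49, tardiness 0
F: 45→62, due 50, tardiness 12
E: 62→80, due 33, tardiness 47
Late print jobs: 2.

2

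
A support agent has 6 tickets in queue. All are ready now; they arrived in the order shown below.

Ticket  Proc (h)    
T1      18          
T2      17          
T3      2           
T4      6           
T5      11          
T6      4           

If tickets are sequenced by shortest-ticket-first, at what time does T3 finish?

2

SPT (increasing processing time): T3 T6 T4 T5 T2 T1.
T3: 0→2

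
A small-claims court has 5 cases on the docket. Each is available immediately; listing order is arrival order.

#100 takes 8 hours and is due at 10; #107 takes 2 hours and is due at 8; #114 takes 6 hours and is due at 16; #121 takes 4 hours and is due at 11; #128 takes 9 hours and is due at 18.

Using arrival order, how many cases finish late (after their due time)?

3

FIFO (arrival order): #100 #107 #114 #121 #128.
#100: 0→8, due 10, tardiness 0
#107: 8→10, due 8, tardiness 2
#114: 10→16, due 16, tardiness 0
#121: 16→20, due 11, tardiness 9
#128: 20→29, due 18, tardiness 11
Late cases: 3.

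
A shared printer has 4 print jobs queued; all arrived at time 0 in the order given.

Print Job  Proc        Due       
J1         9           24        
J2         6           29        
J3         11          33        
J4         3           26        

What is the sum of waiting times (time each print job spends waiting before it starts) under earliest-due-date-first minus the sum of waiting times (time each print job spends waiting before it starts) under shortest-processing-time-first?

9

EDD (increasing due date): J1 J4 J2 J3.
J1: waits 0, runs 0→9
J4: waits 9, runs 9→12
J2: waits 12, runs 12→18
J3: waits 18, runs 18→29
Sum = 0+9+12+18 = 39.
SPT (increasing processing time): J4 J2 J1 J3.
J4: waits 0, runs 0→3
J2: waits 3, runs 3→9
J1: waits 9, runs 9→18
J3: waits 18, runs 18→29
Sum = 0+3+9+18 = 30.
Difference = 39 − 30 = 9.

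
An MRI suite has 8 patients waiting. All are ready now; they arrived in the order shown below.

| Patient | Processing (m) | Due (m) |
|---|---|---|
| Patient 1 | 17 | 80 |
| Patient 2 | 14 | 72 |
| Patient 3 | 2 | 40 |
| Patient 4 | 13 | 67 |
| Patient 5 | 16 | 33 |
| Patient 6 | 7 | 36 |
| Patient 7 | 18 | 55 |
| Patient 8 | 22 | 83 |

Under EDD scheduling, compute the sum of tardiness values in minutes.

EDD (increasing due date): Patient 5 Patient 6 Patient 3 Patient 7 Patient 4 Patient 2 Patient 1 Patient 8.
Patient 5: 0→16, due 33, tardiness 0
Patient 6: 16→23, due 36, tardiness 0
Patient 3: 23→25, due 40, tardiness 0
Patient 7: 25→43, due 55, tardiness 0
Patient 4: 43→56, due 67, tardiness 0
Patient 2: 56→70, due 72, tardiness 0
Patient 1: 70→87, due 80, tardiness 7
Patient 8: 87→109, due 83, tardiness 26
Sum = 0+0+0+0+0+0+7+26 = 33.

33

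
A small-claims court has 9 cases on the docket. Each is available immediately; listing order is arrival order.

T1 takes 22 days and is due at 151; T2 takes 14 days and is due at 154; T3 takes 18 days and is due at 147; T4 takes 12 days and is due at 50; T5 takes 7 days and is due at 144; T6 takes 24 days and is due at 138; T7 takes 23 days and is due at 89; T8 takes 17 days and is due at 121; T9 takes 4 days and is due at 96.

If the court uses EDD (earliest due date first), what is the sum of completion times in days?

EDD (increasing due date): T4 T7 T9 T8 T6 T5 T3 T1 T2.
T4: 0→12
T7: 12→35
T9: 35→39
T8: 39→56
T6: 56→80
T5: 80→87
T3: 87→105
T1: 105→127
T2: 127→141
Sum = 12+35+39+56+80+87+105+127+141 = 682.

682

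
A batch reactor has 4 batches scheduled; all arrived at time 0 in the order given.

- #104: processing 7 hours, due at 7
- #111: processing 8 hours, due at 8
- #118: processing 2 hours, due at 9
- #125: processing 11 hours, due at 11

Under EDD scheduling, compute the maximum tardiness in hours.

17

EDD (increasing due date): #104 #111 #118 #125.
#104: 0→7, due 7, tardiness 0
#111: 7→15, due 8, tardiness 7
#118: 15→17, due 9, tardiness 8
#125: 17→28, due 11, tardiness 17
Maximum = 17.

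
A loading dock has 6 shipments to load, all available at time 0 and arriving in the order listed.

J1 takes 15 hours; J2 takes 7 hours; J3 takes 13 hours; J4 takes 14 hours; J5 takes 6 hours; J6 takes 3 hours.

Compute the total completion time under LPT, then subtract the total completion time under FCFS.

LPT (decreasing processing time): J1 J4 J3 J2 J5 J6.
J1: 0→15
J4: 15→29
J3: 29→42
J2: 42→49
J5: 49→55
J6: 55→58
Sum = 15+29+42+49+55+58 = 248.
FIFO (arrival order): J1 J2 J3 J4 J5 J6.
J1: 0→15
J2: 15→22
J3: 22→35
J4: 35→49
J5: 49→55
J6: 55→58
Sum = 15+22+35+49+55+58 = 234.
Difference = 248 − 234 = 14.

14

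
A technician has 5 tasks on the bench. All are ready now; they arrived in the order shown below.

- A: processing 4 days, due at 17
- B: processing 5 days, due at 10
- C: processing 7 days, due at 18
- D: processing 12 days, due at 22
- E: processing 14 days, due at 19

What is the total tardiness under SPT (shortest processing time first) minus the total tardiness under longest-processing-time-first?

SPT (increasing processing time): A B C D E.
A: 0→4, due 17, tardiness 0
B: 4→9, due 10, tardiness 0
C: 9→16, due 18, tardiness 0
D: 16→28, due 22, tardiness 6
E: 28→42, due 19, tardiness 23
Sum = 0+0+0+6+23 = 29.
LPT (decreasing processing time): E D C B A.
E: 0→14, due 19, tardiness 0
D: 14→26, due 22, tardiness 4
C: 26→33, due 18, tardiness 15
B: 33→38, due 10, tardiness 28
A: 38→42, due 17, tardiness 25
Sum = 0+4+15+28+25 = 72.
Difference = 29 − 72 = -43.

-43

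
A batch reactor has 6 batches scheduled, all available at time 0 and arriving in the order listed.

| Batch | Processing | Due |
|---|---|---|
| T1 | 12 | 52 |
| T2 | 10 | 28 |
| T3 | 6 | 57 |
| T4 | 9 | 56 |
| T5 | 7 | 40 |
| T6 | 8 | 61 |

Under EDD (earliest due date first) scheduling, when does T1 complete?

29

EDD (increasing due date): T2 T5 T1 T4 T3 T6.
T2: 0→10
T5: 10→17
T1: 17→29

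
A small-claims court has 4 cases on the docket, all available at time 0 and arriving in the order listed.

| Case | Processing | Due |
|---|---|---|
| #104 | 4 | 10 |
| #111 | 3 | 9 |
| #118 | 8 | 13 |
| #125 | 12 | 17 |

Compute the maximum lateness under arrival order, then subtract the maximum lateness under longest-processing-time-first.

-8

FIFO (arrival order): #104 #111 #118 #125.
#104: 0→4, due 10, lateness -6
#111: 4→7, due 9, lateness -2
#118: 7→15, due 13, lateness 2
#125: 15→27, due 17, lateness 10
Maximum = 10.
LPT (decreasing processing time): #125 #118 #104 #111.
#125: 0→12, due 17, lateness -5
#118: 12→20, due 13, lateness 7
#104: 20→24, due 10, lateness 14
#111: 24→27, due 9, lateness 18
Maximum = 18.
Difference = 10 − 18 = -8.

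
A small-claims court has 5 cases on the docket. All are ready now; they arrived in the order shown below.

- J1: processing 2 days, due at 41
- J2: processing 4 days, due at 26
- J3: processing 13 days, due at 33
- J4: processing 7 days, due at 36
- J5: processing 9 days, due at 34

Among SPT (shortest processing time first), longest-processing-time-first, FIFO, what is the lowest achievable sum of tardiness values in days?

1

SPT (increasing processing time): J1 J2 J4 J5 J3.
J1: 0→2, due 41, tardiness 0
J2: 2→6, due 26, tardiness 0
J4: 6→13, due 36, tardiness 0
J5: 13→22, due 34, tardiness 0
J3: 22→35, due 33, tardiness 2
Sum = 0+0+0+0+2 = 2.
LPT (decreasing processing time): J3 J5 J4 J2 J1.
J3: 0→13, due 33, tardiness 0
J5: 13→22, due 34, tardiness 0
J4: 22→29, due 36, tardiness 0
J2: 29→33, due 26, tardiness 7
J1: 33→35, due 41, tardiness 0
Sum = 0+0+0+7+0 = 7.
FIFO (arrival order): J1 J2 J3 J4 J5.
J1: 0→2, due 41, tardiness 0
J2: 2→6, due 26, tardiness 0
J3: 6→19, due 33, tardiness 0
J4: 19→26, due 36, tardiness 0
J5: 26→35, due 34, tardiness 1
Sum = 0+0+0+0+1 = 1.
SPT 2, LPT 7, FIFO 1 → minimum 1.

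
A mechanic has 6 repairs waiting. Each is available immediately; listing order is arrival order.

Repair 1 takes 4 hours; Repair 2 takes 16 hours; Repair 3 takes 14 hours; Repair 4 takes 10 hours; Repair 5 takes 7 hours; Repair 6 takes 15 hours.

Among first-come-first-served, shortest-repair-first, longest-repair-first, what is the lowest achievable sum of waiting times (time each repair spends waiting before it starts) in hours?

121

FIFO (arrival order): Repair 1 Repair 2 Repair 3 Repair 4 Repair 5 Repair 6.
Repair 1: waits 0, runs 0→4
Repair 2: waits 4, runs 4→20
Repair 3: waits 20, runs 20→34
Repair 4: waits 34, runs 34→44
Repair 5: waits 44, runs 44→51
Repair 6: waits 51, runs 51→66
Sum = 0+4+20+34+44+51 = 153.
SPT (increasing processing time): Repair 1 Repair 5 Repair 4 Repair 3 Repair 6 Repair 2.
Repair 1: waits 0, runs 0→4
Repair 5: waits 4, runs 4→11
Repair 4: waits 11, runs 11→21
Repair 3: waits 21, runs 21→35
Repair 6: waits 35, runs 35→50
Repair 2: waits 50, runs 50→66
Sum = 0+4+11+21+35+50 = 121.
LPT (decreasing processing time): Repair 2 Repair 6 Repair 3 Repair 4 Repair 5 Repair 1.
Repair 2: waits 0, runs 0→16
Repair 6: waits 16, runs 16→31
Repair 3: waits 31, runs 31→45
Repair 4: waits 45, runs 45→55
Repair 5: waits 55, runs 55→62
Repair 1: waits 62, runs 62→66
Sum = 0+16+31+45+55+62 = 209.
FIFO 153, SPT 121, LPT 209 → minimum 121.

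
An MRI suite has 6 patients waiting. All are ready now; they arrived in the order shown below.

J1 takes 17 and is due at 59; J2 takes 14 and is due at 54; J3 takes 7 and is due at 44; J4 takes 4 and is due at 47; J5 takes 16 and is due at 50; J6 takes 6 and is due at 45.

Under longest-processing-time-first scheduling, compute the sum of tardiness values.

LPT (decreasing processing time): J1 J5 J2 J3 J6 J4.
J1: 0→17, due 59, tardiness 0
J5: 17→33, due 50, tardiness 0
J2: 33→47, due 54, tardiness 0
J3: 47→54, due 44, tardiness 10
J6: 54→60, due 45, tardiness 15
J4: 60→64, due 47, tardiness 17
Sum = 0+0+0+10+15+17 = 42.

42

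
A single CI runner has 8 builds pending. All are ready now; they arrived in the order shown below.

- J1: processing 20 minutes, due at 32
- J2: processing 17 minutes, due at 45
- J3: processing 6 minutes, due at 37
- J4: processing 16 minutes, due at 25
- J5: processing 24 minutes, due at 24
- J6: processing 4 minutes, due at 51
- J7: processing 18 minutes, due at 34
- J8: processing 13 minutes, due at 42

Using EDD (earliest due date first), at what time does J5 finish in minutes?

24

EDD (increasing due date): J5 J4 J1 J7 J3 J8 J2 J6.
J5: 0→24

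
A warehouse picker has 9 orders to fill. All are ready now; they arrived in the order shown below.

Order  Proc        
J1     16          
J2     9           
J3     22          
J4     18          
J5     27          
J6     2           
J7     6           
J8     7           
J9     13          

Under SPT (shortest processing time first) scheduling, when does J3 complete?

93

SPT (increasing processing time): J6 J7 J8 J2 J9 J1 J4 J3 J5.
J6: 0→2
J7: 2→8
J8: 8→15
J2: 15→24
J9: 24→37
J1: 37→53
J4: 53→71
J3: 71→93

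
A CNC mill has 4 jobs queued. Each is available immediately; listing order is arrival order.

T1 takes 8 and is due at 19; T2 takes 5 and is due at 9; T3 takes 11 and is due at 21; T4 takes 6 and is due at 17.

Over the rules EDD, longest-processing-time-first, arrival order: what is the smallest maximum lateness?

EDD (increasing due date): T2 T4 T1 T3.
T2: 0→5, due 9, lateness -4
T4: 5→11, due 17, lateness -6
T1: 11→19, due 19, lateness 0
T3: 19→30, due 21, lateness 9
Maximum = 9.
LPT (decreasing processing time): T3 T1 T4 T2.
T3: 0→11, due 21, lateness -10
T1: 11→19, due 19, lateness 0
T4: 19→25, due 17, lateness 8
T2: 25→30, due 9, lateness 21
Maximum = 21.
FIFO (arrival order): T1 T2 T3 T4.
T1: 0→8, due 19, lateness -11
T2: 8→13, due 9, lateness 4
T3: 13→24, due 21, lateness 3
T4: 24→30, due 17, lateness 13
Maximum = 13.
EDD 9, LPT 21, FIFO 13 → minimum 9.

9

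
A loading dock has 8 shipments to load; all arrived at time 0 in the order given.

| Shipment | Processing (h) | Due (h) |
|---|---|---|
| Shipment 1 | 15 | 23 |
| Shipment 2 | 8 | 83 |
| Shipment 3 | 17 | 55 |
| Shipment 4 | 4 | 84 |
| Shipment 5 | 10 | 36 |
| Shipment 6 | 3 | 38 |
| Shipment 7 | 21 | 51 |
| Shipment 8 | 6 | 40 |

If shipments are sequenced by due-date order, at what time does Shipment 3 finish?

EDD (increasing due date): Shipment 1 Shipment 5 Shipment 6 Shipment 8 Shipment 7 Shipment 3 Shipment 2 Shipment 4.
Shipment 1: 0→15
Shipment 5: 15→25
Shipment 6: 25→28
Shipment 8: 28→34
Shipment 7: 34→55
Shipment 3: 55→72

72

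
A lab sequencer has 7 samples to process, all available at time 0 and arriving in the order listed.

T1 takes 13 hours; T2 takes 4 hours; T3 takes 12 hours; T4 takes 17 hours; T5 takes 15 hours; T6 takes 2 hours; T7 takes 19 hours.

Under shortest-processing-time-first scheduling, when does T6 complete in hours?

2

SPT (increasing processing time): T6 T2 T3 T1 T5 T4 T7.
T6: 0→2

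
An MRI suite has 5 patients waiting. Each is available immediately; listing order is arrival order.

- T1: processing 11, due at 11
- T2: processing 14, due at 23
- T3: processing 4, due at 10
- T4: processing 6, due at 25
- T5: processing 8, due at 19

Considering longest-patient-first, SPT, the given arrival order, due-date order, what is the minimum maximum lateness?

LPT (decreasing processing time): T2 T1 T5 T4 T3.
T2: 0→14, due 23, lateness -9
T1: 14→25, due 11, lateness 14
T5: 25→33, due 19, lateness 14
T4: 33→39, due 25, lateness 14
T3: 39→43, due 10, lateness 33
Maximum = 33.
SPT (increasing processing time): T3 T4 T5 T1 T2.
T3: 0→4, due 10, lateness -6
T4: 4→10, due 25, lateness -15
T5: 10→18, due 19, lateness -1
T1: 18→29, due 11, lateness 18
T2: 29→43, due 23, lateness 20
Maximum = 20.
FIFO (arrival order): T1 T2 T3 T4 T5.
T1: 0→11, due 11, lateness 0
T2: 11→25, due 23, lateness 2
T3: 25→29, due 10, lateness 19
T4: 29→35, due 25, lateness 10
T5: 35→43, due 19, lateness 24
Maximum = 24.
EDD (increasing due date): T3 T1 T5 T2 T4.
T3: 0→4, due 10, lateness -6
T1: 4→15, due 11, lateness 4
T5: 15→23, due 19, lateness 4
T2: 23→37, due 23, lateness 14
T4: 37→43, due 25, lateness 18
Maximum = 18.
LPT 33, SPT 20, FIFO 24, EDD 18 → minimum 18.

18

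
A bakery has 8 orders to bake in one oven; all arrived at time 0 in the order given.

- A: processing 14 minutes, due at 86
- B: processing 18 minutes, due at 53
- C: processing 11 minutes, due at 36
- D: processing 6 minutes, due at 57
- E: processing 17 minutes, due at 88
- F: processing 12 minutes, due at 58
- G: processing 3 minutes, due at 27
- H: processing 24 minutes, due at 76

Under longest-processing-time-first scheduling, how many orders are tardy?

LPT (decreasing processing time): H B E A F C D G.
H: 0→24, due 76, tardiness 0
B: 24→42, due 53, tardiness 0
E: 42→59, due 88, tardiness 0
A: 59→73, due 86, tardiness 0
F: 73→85, due 58, tardiness 27
C: 85→96, due 36, tardiness 60
D: 96→102, due 57, tardiness 45
G: 102→105, due 27, tardiness 78
Late orders: 4.

4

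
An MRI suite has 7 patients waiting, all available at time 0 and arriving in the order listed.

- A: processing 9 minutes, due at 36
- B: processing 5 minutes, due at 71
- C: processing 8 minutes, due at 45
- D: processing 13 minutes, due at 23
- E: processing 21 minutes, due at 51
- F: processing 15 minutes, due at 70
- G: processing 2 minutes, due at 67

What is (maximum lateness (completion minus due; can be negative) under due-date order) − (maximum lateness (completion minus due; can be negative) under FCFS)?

EDD (increasing due date): D A C E G F B.
D: 0→13, due 23, lateness -10
A: 13→22, due 36, lateness -14
C: 22→30, due 45, lateness -15
E: 30→51, due 51, lateness 0
G: 51→53, due 67, lateness -14
F: 53→68, due 70, lateness -2
B: 68→73, due 71, lateness 2
Maximum = 2.
FIFO (arrival order): A B C D E F G.
A: 0→9, due 36, lateness -27
B: 9→14, due 71, lateness -57
C: 14→22, due 45, lateness -23
D: 22→35, due 23, lateness 12
E: 35→56, due 51, lateness 5
F: 56→71, due 70, lateness 1
G: 71→73, due 67, lateness 6
Maximum = 12.
Difference = 2 − 12 = -10.

-10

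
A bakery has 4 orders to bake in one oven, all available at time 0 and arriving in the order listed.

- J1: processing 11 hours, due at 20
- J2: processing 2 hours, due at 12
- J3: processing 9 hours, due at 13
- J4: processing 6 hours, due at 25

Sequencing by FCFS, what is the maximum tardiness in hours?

9

FIFO (arrival order): J1 J2 J3 J4.
J1: 0→11, due 20, tardiness 0
J2: 11→13, due 12, tardiness 1
J3: 13→22, due 13, tardiness 9
J4: 22→28, due 25, tardiness 3
Maximum = 9.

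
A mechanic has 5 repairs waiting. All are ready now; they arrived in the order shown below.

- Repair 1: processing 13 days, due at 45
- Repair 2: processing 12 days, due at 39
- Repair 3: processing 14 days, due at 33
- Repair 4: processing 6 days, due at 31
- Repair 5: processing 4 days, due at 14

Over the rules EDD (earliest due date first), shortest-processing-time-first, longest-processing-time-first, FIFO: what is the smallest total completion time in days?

EDD (increasing due date): Repair 5 Repair 4 Repair 3 Repair 2 Repair 1.
Repair 5: 0→4
Repair 4: 4→10
Repair 3: 10→24
Repair 2: 24→36
Repair 1: 36→49
Sum = 4+10+24+36+49 = 123.
SPT (increasing processing time): Repair 5 Repair 4 Repair 2 Repair 1 Repair 3.
Repair 5: 0→4
Repair 4: 4→10
Repair 2: 10→22
Repair 1: 22→35
Repair 3: 35→49
Sum = 4+10+22+35+49 = 120.
LPT (decreasing processing time): Repair 3 Repair 1 Repair 2 Repair 4 Repair 5.
Repair 3: 0→14
Repair 1: 14→27
Repair 2: 27→39
Repair 4: 39→45
Repair 5: 45→49
Sum = 14+27+39+45+49 = 174.
FIFO (arrival order): Repair 1 Repair 2 Repair 3 Repair 4 Repair 5.
Repair 1: 0→13
Repair 2: 13→25
Repair 3: 25→39
Repair 4: 39→45
Repair 5: 45→49
Sum = 13+25+39+45+49 = 171.
EDD 123, SPT 120, LPT 174, FIFO 171 → minimum 120.

120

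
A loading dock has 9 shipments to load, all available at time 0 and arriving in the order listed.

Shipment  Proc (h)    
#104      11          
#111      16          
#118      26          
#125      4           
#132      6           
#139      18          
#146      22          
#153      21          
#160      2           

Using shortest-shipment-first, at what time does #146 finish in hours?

100

SPT (increasing processing time): #160 #125 #132 #104 #111 #139 #153 #146 #118.
#160: 0→2
#125: 2→6
#132: 6→12
#104: 12→23
#111: 23→39
#139: 39→57
#153: 57→78
#146: 78→100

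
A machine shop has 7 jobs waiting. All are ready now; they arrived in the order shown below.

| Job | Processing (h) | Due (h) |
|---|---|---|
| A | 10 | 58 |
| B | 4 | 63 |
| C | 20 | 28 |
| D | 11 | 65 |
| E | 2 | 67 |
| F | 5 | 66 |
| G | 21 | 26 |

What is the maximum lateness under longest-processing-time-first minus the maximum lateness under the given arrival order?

LPT (decreasing processing time): G C D A F B E.
G: 0→21, due 26, lateness -5
C: 21→41, due 28, lateness 13
D: 41→52, due 65, lateness -13
A: 52→62, due 58, lateness 4
F: 62→67, due 66, lateness 1
B: 67→71, due 63, lateness 8
E: 71→73, due 67, lateness 6
Maximum = 13.
FIFO (arrival order): A B C D E F G.
A: 0→10, due 58, lateness -48
B: 10→14, due 63, lateness -49
C: 14→34, due 28, lateness 6
D: 34→45, due 65, lateness -20
E: 45→47, due 67, lateness -20
F: 47→52, due 66, lateness -14
G: 52→73, due 26, lateness 47
Maximum = 47.
Difference = 13 − 47 = -34.

-34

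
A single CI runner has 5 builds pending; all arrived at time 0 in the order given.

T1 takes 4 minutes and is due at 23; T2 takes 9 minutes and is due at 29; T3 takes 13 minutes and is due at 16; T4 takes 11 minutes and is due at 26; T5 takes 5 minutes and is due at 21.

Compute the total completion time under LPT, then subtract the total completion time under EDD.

LPT (decreasing processing time): T3 T4 T2 T5 T1.
T3: 0→13
T4: 13→24
T2: 24→33
T5: 33→38
T1: 38→42
Sum = 13+24+33+38+42 = 150.
EDD (increasing due date): T3 T5 T1 T4 T2.
T3: 0→13
T5: 13→18
T1: 18→22
T4: 22→33
T2: 33→42
Sum = 13+18+22+33+42 = 128.
Difference = 150 − 128 = 22.

22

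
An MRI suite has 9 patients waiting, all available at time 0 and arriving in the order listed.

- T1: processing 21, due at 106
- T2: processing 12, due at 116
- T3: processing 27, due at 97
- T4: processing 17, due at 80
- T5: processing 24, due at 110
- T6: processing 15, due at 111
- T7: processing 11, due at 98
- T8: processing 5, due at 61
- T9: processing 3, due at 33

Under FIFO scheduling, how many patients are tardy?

4

FIFO (arrival order): T1 T2 T3 T4 T5 T6 T7 T8 T9.
T1: 0→21, due 106, tardiness 0
T2: 21→33, due 116, tardiness 0
T3: 33→60, due 97, tardiness 0
T4: 60→77, due 80, tardiness 0
T5: 77→101, due 110, tardiness 0
T6: 101→116, due 111, tardiness 5
T7: 116→127, due 98, tardiness 29
T8: 127→132, due 61, tardiness 71
T9: 132→135, due 33, tardiness 102
Late patients: 4.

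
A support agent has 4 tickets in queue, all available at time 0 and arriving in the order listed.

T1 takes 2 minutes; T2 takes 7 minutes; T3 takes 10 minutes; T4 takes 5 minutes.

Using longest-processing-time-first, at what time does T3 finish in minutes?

LPT (decreasing processing time): T3 T2 T4 T1.
T3: 0→10

10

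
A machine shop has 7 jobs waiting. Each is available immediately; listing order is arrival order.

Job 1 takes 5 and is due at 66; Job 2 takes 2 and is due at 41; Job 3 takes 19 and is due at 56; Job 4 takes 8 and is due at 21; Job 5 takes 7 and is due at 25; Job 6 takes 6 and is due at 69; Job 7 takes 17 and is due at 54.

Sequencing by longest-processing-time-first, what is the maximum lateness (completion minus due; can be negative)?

LPT (decreasing processing time): Job 3 Job 7 Job 4 Job 5 Job 6 Job 1 Job 2.
Job 3: 0→19, due 56, lateness -37
Job 7: 19→36, due 54, lateness -18
Job 4: 36→44, due 21, lateness 23
Job 5: 44→51, due 25, lateness 26
Job 6: 51→57, due 69, lateness -12
Job 1: 57→62, due 66, lateness -4
Job 2: 62→64, due 41, lateness 23
Maximum = 26.

26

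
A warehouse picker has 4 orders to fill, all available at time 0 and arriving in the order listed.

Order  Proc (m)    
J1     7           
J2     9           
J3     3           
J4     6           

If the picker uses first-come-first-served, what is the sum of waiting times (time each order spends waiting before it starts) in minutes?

FIFO (arrival order): J1 J2 J3 J4.
J1: waits 0, runs 0→7
J2: waits 7, runs 7→16
J3: waits 16, runs 16→19
J4: waits 19, runs 19→25
Sum = 0+7+16+19 = 42.

42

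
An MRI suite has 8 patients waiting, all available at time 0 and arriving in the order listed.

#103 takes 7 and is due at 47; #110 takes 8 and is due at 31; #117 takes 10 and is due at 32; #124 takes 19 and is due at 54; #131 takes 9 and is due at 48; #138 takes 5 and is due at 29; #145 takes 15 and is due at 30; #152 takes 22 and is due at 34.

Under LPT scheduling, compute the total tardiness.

248

LPT (decreasing processing time): #152 #124 #145 #117 #131 #110 #103 #138.
#152: 0→22, due 34, tardiness 0
#124: 22→41, due 54, tardiness 0
#145: 41→56, due 30, tardiness 26
#117: 56→66, due 32, tardiness 34
#131: 66→75, due 48, tardiness 27
#110: 75→83, due 31, tardiness 52
#103: 83→90, due 47, tardiness 43
#138: 90→95, due 29, tardiness 66
Sum = 0+0+26+34+27+52+43+66 = 248.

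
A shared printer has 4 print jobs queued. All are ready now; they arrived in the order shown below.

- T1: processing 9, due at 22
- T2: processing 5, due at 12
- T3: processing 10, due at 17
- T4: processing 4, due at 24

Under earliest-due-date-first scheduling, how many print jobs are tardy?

EDD (increasing due date): T2 T3 T1 T4.
T2: 0→5, due 12, tardiness 0
T3: 5→15, due 17, tardiness 0
T1: 15→24, due 22, tardiness 2
T4: 24→28, due 24, tardiness 4
Late print jobs: 2.

2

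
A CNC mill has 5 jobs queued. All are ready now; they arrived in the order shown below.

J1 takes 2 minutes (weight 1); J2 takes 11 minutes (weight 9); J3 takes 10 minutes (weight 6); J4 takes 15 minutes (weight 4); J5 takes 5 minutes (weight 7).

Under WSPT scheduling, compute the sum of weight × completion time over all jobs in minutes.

535

WSPT (decreasing weight/processing-time ratio): J5 J2 J3 J1 J4.
J5: finishes 5, weight 7, w·C = 35
J2: finishes 16, weight 9, w·C = 144
J3: finishes 26, weight 6, w·C = 156
J1: finishes 28, weight 1, w·C = 28
J4: finishes 43, weight 4, w·C = 172
Sum = 35+144+156+28+172 = 535.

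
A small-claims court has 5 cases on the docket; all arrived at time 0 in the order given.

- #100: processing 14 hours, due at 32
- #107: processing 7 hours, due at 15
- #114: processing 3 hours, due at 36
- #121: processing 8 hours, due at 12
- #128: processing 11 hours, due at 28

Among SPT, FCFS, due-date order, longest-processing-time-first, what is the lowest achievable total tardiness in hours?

15

SPT (increasing processing time): #114 #107 #121 #128 #100.
#114: 0→3, due 36, tardiness 0
#107: 3→10, due 15, tardiness 0
#121: 10→18, due 12, tardiness 6
#128: 18→29, due 28, tardiness 1
#100: 29→43, due 32, tardiness 11
Sum = 0+0+6+1+11 = 18.
FIFO (arrival order): #100 #107 #114 #121 #128.
#100: 0→14, due 32, tardiness 0
#107: 14→21, due 15, tardiness 6
#114: 21→24, due 36, tardiness 0
#121: 24→32, due 12, tardiness 20
#128: 32→43, due 28, tardiness 15
Sum = 0+6+0+20+15 = 41.
EDD (increasing due date): #121 #107 #128 #100 #114.
#121: 0→8, due 12, tardiness 0
#107: 8→15, due 15, tardiness 0
#128: 15→26, due 28, tardiness 0
#100: 26→40, due 32, tardiness 8
#114: 40→43, due 36, tardiness 7
Sum = 0+0+0+8+7 = 15.
LPT (decreasing processing time): #100 #128 #121 #107 #114.
#100: 0→14, due 32, tardiness 0
#128: 14→25, due 28, tardiness 0
#121: 25→33, due 12, tardiness 21
#107: 33→40, due 15, tardiness 25
#114: 40→43, due 36, tardiness 7
Sum = 0+0+21+25+7 = 53.
SPT 18, FIFO 41, EDD 15, LPT 53 → minimum 15.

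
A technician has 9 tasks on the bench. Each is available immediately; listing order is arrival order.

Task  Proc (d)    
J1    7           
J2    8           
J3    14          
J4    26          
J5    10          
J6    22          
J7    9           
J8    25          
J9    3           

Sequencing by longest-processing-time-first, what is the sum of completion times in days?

LPT (decreasing processing time): J4 J8 J6 J3 J5 J7 J2 J1 J9.
J4: 0→26
J8: 26→51
J6: 51→73
J3: 73→87
J5: 87→97
J7: 97→106
J2: 106→114
J1: 114→121
J9: 121→124
Sum = 26+51+73+87+97+106+114+121+124 = 799.

799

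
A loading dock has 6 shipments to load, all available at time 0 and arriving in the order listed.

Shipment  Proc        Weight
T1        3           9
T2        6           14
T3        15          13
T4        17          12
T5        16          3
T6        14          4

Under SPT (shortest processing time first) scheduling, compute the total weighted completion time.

1753

SPT (increasing processing time): T1 T2 T6 T3 T5 T4.
T1: finishes 3, weight 9, w·C = 27
T2: finishes 9, weight 14, w·C = 126
T6: finishes 23, weight 4, w·C = 92
T3: finishes 38, weight 13, w·C = 494
T5: finishes 54, weight 3, w·C = 162
T4: finishes 71, weight 12, w·C = 852
Sum = 27+126+92+494+162+852 = 1753.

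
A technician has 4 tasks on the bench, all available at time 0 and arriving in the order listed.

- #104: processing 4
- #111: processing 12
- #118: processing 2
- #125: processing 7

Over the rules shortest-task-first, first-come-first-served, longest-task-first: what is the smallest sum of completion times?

46

SPT (increasing processing time): #118 #104 #125 #111.
#118: 0→2
#104: 2→6
#125: 6→13
#111: 13→25
Sum = 2+6+13+25 = 46.
FIFO (arrival order): #104 #111 #118 #125.
#104: 0→4
#111: 4→16
#118: 16→18
#125: 18→25
Sum = 4+16+18+25 = 63.
LPT (decreasing processing time): #111 #125 #104 #118.
#111: 0→12
#125: 12→19
#104: 19→23
#118: 23→25
Sum = 12+19+23+25 = 79.
SPT 46, FIFO 63, LPT 79 → minimum 46.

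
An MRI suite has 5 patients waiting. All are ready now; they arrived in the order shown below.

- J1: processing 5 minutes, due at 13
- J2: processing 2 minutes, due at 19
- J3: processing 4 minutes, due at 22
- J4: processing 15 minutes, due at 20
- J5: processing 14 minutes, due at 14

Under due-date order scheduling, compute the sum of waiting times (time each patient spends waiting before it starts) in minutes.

81

EDD (increasing due date): J1 J5 J2 J4 J3.
J1: waits 0, runs 0→5
J5: waits 5, runs 5→19
J2: waits 19, runs 19→21
J4: waits 21, runs 21→36
J3: waits 36, runs 36→40
Sum = 0+5+19+21+36 = 81.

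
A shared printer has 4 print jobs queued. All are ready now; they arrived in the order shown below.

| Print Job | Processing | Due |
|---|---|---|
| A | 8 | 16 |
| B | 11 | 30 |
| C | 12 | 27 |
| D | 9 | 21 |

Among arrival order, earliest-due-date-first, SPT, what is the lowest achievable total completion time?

FIFO (arrival order): A B C D.
A: 0→8
B: 8→19
C: 19→31
D: 31→40
Sum = 8+19+31+40 = 98.
EDD (increasing due date): A D C B.
A: 0→8
D: 8→17
C: 17→29
B: 29→40
Sum = 8+17+29+40 = 94.
SPT (increasing processing time): A D B C.
A: 0→8
D: 8→17
B: 17→28
C: 28→40
Sum = 8+17+28+40 = 93.
FIFO 98, EDD 94, SPT 93 → minimum 93.

93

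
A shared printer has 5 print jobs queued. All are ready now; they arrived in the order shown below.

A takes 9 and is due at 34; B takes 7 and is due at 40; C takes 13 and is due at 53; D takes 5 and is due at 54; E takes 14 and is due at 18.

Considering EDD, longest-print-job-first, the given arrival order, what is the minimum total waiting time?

EDD (increasing due date): E A B C D.
E: waits 0, runs 0→14
A: waits 14, runs 14→23
B: waits 23, runs 23→30
C: waits 30, runs 30→43
D: waits 43, runs 43→48
Sum = 0+14+23+30+43 = 110.
LPT (decreasing processing time): E C A B D.
E: waits 0, runs 0→14
C: waits 14, runs 14→27
A: waits 27, runs 27→36
B: waits 36, runs 36→43
D: waits 43, runs 43→48
Sum = 0+14+27+36+43 = 120.
FIFO (arrival order): A B C D E.
A: waits 0, runs 0→9
B: waits 9, runs 9→16
C: waits 16, runs 16→29
D: waits 29, runs 29→34
E: waits 34, runs 34→48
Sum = 0+9+16+29+34 = 88.
EDD 110, LPT 120, FIFO 88 → minimum 88.

88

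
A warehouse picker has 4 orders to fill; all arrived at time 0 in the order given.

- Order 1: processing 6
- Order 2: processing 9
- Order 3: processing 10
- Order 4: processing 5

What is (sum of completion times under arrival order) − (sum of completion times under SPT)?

FIFO (arrival order): Order 1 Order 2 Order 3 Order 4.
Order 1: 0→6
Order 2: 6→15
Order 3: 15→25
Order 4: 25→30
Sum = 6+15+25+30 = 76.
SPT (increasing processing time): Order 4 Order 1 Order 2 Order 3.
Order 4: 0→5
Order 1: 5→11
Order 2: 11→20
Order 3: 20→30
Sum = 5+11+20+30 = 66.
Difference = 76 − 66 = 10.

10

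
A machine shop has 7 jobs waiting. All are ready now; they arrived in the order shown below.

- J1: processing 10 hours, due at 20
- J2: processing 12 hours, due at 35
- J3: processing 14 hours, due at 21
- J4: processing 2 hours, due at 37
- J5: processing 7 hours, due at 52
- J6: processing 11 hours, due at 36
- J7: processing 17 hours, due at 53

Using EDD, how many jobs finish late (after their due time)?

6

EDD (increasing due date): J1 J3 J2 J6 J4 J5 J7.
J1: 0→10, due 20, tardiness 0
J3: 10→24, due 21, tardiness 3
J2: 24→36, due 35, tardiness 1
J6: 36→47, due 36, tardiness 11
J4: 47→49, due 37, tardiness 12
J5: 49→56, due 52, tardiness 4
J7: 56→73, due 53, tardiness 20
Late jobs: 6.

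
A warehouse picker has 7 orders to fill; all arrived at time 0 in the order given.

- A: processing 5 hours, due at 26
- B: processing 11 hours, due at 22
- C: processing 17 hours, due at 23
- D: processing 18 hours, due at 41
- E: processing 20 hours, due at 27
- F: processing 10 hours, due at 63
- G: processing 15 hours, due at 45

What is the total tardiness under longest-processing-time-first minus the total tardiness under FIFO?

81

LPT (decreasing processing time): E D C G B F A.
E: 0→20, due 27, tardiness 0
D: 20→38, due 41, tardiness 0
C: 38→55, due 23, tardiness 32
G: 55→70, due 45, tardiness 25
B: 70→81, due 22, tardiness 59
F: 81→91, due 63, tardiness 28
A: 91→96, due 26, tardiness 70
Sum = 0+0+32+25+59+28+70 = 214.
FIFO (arrival order): A B C D E F G.
A: 0→5, due 26, tardiness 0
B: 5→16, due 22, tardiness 0
C: 16→33, due 23, tardiness 10
D: 33→51, due 41, tardiness 10
E: 51→71, due 27, tardiness 44
F: 71→81, due 63, tardiness 18
G: 81→96, due 45, tardiness 51
Sum = 0+0+10+10+44+18+51 = 133.
Difference = 214 − 133 = 81.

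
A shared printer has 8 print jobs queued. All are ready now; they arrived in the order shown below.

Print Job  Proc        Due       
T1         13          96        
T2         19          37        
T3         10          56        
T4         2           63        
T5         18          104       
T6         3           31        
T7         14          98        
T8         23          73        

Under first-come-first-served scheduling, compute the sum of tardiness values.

63

FIFO (arrival order): T1 T2 T3 T4 T5 T6 T7 T8.
T1: 0→13, due 96, tardiness 0
T2: 13→32, due 37, tardiness 0
T3: 32→42, due 56, tardiness 0
T4: 42→44, due 63, tardiness 0
T5: 44→62, due 104, tardiness 0
T6: 62→65, due 31, tardiness 34
T7: 65→79, due 98, tardiness 0
T8: 79→102, due 73, tardiness 29
Sum = 0+0+0+0+0+34+0+29 = 63.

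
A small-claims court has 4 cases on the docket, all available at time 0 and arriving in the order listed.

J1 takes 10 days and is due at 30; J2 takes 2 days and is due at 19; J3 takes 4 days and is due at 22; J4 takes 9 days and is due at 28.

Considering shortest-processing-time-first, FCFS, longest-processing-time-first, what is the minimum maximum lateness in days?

SPT (increasing processing time): J2 J3 J4 J1.
J2: 0→2, due 19, lateness -17
J3: 2→6, due 22, lateness -16
J4: 6→15, due 28, lateness -13
J1: 15→25, due 30, lateness -5
Maximum = -5.
FIFO (arrival order): J1 J2 J3 J4.
J1: 0→10, due 30, lateness -20
J2: 10→12, due 19, lateness -7
J3: 12→16, due 22, lateness -6
J4: 16→25, due 28, lateness -3
Maximum = -3.
LPT (decreasing processing time): J1 J4 J3 J2.
J1: 0→10, due 30, lateness -20
J4: 10→19, due 28, lateness -9
J3: 19→23, due 22, lateness 1
J2: 23→25, due 19, lateness 6
Maximum = 6.
SPT -5, FIFO -3, LPT 6 → minimum -5.

-5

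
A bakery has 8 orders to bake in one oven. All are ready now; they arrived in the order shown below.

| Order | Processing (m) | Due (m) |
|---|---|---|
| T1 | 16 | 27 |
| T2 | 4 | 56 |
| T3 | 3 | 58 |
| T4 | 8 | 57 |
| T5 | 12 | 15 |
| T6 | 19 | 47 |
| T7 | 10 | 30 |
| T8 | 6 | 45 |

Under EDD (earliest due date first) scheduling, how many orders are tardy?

EDD (increasing due date): T5 T1 T7 T8 T6 T2 T4 T3.
T5: 0→12, due 15, tardiness 0
T1: 12→28, due 27, tardiness 1
T7: 28→38, due 30, tardiness 8
T8: 38→44, due 45, tardiness 0
T6: 44→63, due 47, tardiness 16
T2: 63→67, due 56, tardiness 11
T4: 67→75, due 57, tardiness 18
T3: 75→78, due 58, tardiness 20
Late orders: 6.

6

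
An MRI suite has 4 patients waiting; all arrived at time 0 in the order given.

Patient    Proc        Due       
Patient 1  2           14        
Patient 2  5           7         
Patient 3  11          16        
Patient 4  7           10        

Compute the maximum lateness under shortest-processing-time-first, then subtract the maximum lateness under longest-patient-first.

SPT (increasing processing time): Patient 1 Patient 2 Patient 4 Patient 3.
Patient 1: 0→2, due 14, lateness -12
Patient 2: 2→7, due 7, lateness 0
Patient 4: 7→14, due 10, lateness 4
Patient 3: 14→25, due 16, lateness 9
Maximum = 9.
LPT (decreasing processing time): Patient 3 Patient 4 Patient 2 Patient 1.
Patient 3: 0→11, due 16, lateness -5
Patient 4: 11→18, due 10, lateness 8
Patient 2: 18→23, due 7, lateness 16
Patient 1: 23→25, due 14, lateness 11
Maximum = 16.
Difference = 9 − 16 = -7.

-7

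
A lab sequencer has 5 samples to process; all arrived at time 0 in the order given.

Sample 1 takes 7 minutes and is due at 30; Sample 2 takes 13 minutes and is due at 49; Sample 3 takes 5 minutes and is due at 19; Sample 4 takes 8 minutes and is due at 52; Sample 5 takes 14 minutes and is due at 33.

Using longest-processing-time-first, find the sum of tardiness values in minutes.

LPT (decreasing processing time): Sample 5 Sample 2 Sample 4 Sample 1 Sample 3.
Sample 5: 0→14, due 33, tardiness 0
Sample 2: 14→27, due 49, tardiness 0
Sample 4: 27→35, due 52, tardiness 0
Sample 1: 35→42, due 30, tardiness 12
Sample 3: 42→47, due 19, tardiness 28
Sum = 0+0+0+12+28 = 40.

40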